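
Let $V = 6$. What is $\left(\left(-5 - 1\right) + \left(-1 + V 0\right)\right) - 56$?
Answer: $-63$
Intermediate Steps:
$\left(\left(-5 - 1\right) + \left(-1 + V 0\right)\right) - 56 = \left(\left(-5 - 1\right) + \left(-1 + 6 \cdot 0\right)\right) - 56 = \left(-6 + \left(-1 + 0\right)\right) - 56 = \left(-6 - 1\right) - 56 = -7 - 56 = -63$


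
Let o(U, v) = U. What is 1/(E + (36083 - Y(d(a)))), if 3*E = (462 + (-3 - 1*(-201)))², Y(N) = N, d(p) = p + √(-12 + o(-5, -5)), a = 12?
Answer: 10663/1932892674 + I*√17/32859175458 ≈ 5.5166e-6 + 1.2548e-10*I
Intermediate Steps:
d(p) = p + I*√17 (d(p) = p + √(-12 - 5) = p + √(-17) = p + I*√17)
E = 145200 (E = (462 + (-3 - 1*(-201)))²/3 = (462 + (-3 + 201))²/3 = (462 + 198)²/3 = (⅓)*660² = (⅓)*435600 = 145200)
1/(E + (36083 - Y(d(a)))) = 1/(145200 + (36083 - (12 + I*√17))) = 1/(145200 + (36083 + (-12 - I*√17))) = 1/(145200 + (36071 - I*√17)) = 1/(181271 - I*√17)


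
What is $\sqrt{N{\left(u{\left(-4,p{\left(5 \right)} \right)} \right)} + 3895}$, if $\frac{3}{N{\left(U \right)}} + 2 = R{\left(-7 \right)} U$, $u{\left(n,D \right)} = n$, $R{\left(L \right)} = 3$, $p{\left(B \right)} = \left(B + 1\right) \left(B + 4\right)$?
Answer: $\frac{\sqrt{763378}}{14} \approx 62.408$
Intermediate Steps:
$p{\left(B \right)} = \left(1 + B\right) \left(4 + B\right)$
$N{\left(U \right)} = \frac{3}{-2 + 3 U}$
$\sqrt{N{\left(u{\left(-4,p{\left(5 \right)} \right)} \right)} + 3895} = \sqrt{\frac{3}{-2 + 3 \left(-4\right)} + 3895} = \sqrt{\frac{3}{-2 - 12} + 3895} = \sqrt{\frac{3}{-14} + 3895} = \sqrt{3 \left(- \frac{1}{14}\right) + 3895} = \sqrt{- \frac{3}{14} + 3895} = \sqrt{\frac{54527}{14}} = \frac{\sqrt{763378}}{14}$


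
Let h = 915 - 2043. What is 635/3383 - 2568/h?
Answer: 391826/159001 ≈ 2.4643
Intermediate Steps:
h = -1128
635/3383 - 2568/h = 635/3383 - 2568/(-1128) = 635*(1/3383) - 2568*(-1/1128) = 635/3383 + 107/47 = 391826/159001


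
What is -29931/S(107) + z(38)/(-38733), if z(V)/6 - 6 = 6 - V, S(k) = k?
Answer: -386433577/1381477 ≈ -279.73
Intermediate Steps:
z(V) = 72 - 6*V (z(V) = 36 + 6*(6 - V) = 36 + (36 - 6*V) = 72 - 6*V)
-29931/S(107) + z(38)/(-38733) = -29931/107 + (72 - 6*38)/(-38733) = -29931*1/107 + (72 - 228)*(-1/38733) = -29931/107 - 156*(-1/38733) = -29931/107 + 52/12911 = -386433577/1381477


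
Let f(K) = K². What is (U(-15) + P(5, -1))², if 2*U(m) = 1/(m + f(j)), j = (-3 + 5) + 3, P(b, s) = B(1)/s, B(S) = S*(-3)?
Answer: 3721/400 ≈ 9.3025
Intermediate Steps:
B(S) = -3*S
P(b, s) = -3/s (P(b, s) = (-3*1)/s = -3/s)
j = 5 (j = 2 + 3 = 5)
U(m) = 1/(2*(25 + m)) (U(m) = 1/(2*(m + 5²)) = 1/(2*(m + 25)) = 1/(2*(25 + m)))
(U(-15) + P(5, -1))² = (1/(2*(25 - 15)) - 3/(-1))² = ((½)/10 - 3*(-1))² = ((½)*(⅒) + 3)² = (1/20 + 3)² = (61/20)² = 3721/400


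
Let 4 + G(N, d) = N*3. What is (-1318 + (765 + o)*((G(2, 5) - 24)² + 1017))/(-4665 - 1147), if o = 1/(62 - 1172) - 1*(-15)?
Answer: -1298101319/6451320 ≈ -201.21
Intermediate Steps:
G(N, d) = -4 + 3*N (G(N, d) = -4 + N*3 = -4 + 3*N)
o = 16649/1110 (o = 1/(-1110) + 15 = -1/1110 + 15 = 16649/1110 ≈ 14.999)
(-1318 + (765 + o)*((G(2, 5) - 24)² + 1017))/(-4665 - 1147) = (-1318 + (765 + 16649/1110)*(((-4 + 3*2) - 24)² + 1017))/(-4665 - 1147) = (-1318 + 865799*(((-4 + 6) - 24)² + 1017)/1110)/(-5812) = (-1318 + 865799*((2 - 24)² + 1017)/1110)*(-1/5812) = (-1318 + 865799*((-22)² + 1017)/1110)*(-1/5812) = (-1318 + 865799*(484 + 1017)/1110)*(-1/5812) = (-1318 + (865799/1110)*1501)*(-1/5812) = (-1318 + 1299564299/1110)*(-1/5812) = (1298101319/1110)*(-1/5812) = -1298101319/6451320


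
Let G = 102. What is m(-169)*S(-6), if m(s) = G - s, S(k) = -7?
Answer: -1897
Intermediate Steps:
m(s) = 102 - s
m(-169)*S(-6) = (102 - 1*(-169))*(-7) = (102 + 169)*(-7) = 271*(-7) = -1897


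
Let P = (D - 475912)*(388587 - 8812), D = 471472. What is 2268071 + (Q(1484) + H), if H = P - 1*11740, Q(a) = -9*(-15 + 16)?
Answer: -1683944678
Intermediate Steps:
Q(a) = -9 (Q(a) = -9*1 = -9)
P = -1686201000 (P = (471472 - 475912)*(388587 - 8812) = -4440*379775 = -1686201000)
H = -1686212740 (H = -1686201000 - 1*11740 = -1686201000 - 11740 = -1686212740)
2268071 + (Q(1484) + H) = 2268071 + (-9 - 1686212740) = 2268071 - 1686212749 = -1683944678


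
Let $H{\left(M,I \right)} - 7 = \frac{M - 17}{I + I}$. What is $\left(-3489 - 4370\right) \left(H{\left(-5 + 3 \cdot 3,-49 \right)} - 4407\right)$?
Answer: $\frac{3388698633}{98} \approx 3.4579 \cdot 10^{7}$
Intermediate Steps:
$H{\left(M,I \right)} = 7 + \frac{-17 + M}{2 I}$ ($H{\left(M,I \right)} = 7 + \frac{M - 17}{I + I} = 7 + \frac{-17 + M}{2 I}$)
$\left(-3489 - 4370\right) \left(H{\left(-5 + 3 \cdot 3,-49 \right)} - 4407\right) = \left(-3489 - 4370\right) \left(\frac{-17 + \left(-5 + 3 \cdot 3\right) + 14 \left(-49\right)}{2 \left(-49\right)} - 4407\right) = - 7859 \left(\frac{1}{2} \left(- \frac{1}{49}\right) \left(-17 + \left(-5 + 9\right) - 686\right) - 4407\right) = - 7859 \left(\frac{1}{2} \left(- \frac{1}{49}\right) \left(-17 + 4 - 686\right) - 4407\right) = - 7859 \left(\frac{1}{2} \left(- \frac{1}{49}\right) \left(-699\right) - 4407\right) = - 7859 \left(\frac{699}{98} - 4407\right) = \left(-7859\right) \left(- \frac{431187}{98}\right) = \frac{3388698633}{98}$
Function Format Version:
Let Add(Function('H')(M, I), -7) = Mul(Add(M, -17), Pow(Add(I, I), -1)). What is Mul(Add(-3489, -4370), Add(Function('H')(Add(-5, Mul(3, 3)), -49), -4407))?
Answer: Rational(3388698633, 98) ≈ 3.4579e+7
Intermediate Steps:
Function('H')(M, I) = Add(7, Mul(Rational(1, 2), Pow(I, -1), Add(-17, M))) (Function('H')(M, I) = Add(7, Mul(Add(M, -17), Pow(Add(I, I), -1))) = Add(7, Mul(Add(-17, M), Pow(Mul(2, I), -1))) = Add(7, Mul(Add(-17, M), Mul(Rational(1, 2), Pow(I, -1)))) = Add(7, Mul(Rational(1, 2), Pow(I, -1), Add(-17, M))))
Mul(Add(-3489, -4370), Add(Function('H')(Add(-5, Mul(3, 3)), -49), -4407)) = Mul(Add(-3489, -4370), Add(Mul(Rational(1, 2), Pow(-49, -1), Add(-17, Add(-5, Mul(3, 3)), Mul(14, -49))), -4407)) = Mul(-7859, Add(Mul(Rational(1, 2), Rational(-1, 49), Add(-17, Add(-5, 9), -686)), -4407)) = Mul(-7859, Add(Mul(Rational(1, 2), Rational(-1, 49), Add(-17, 4, -686)), -4407)) = Mul(-7859, Add(Mul(Rational(1, 2), Rational(-1, 49), -699), -4407)) = Mul(-7859, Add(Rational(699, 98), -4407)) = Mul(-7859, Rational(-431187, 98)) = Rational(3388698633, 98)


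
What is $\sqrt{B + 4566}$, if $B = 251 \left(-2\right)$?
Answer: $4 \sqrt{254} \approx 63.75$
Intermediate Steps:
$B = -502$
$\sqrt{B + 4566} = \sqrt{-502 + 4566} = \sqrt{4064} = 4 \sqrt{254}$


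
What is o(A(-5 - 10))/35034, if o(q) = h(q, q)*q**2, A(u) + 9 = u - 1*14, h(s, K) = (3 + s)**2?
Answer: 884450/17517 ≈ 50.491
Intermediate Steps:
A(u) = -23 + u (A(u) = -9 + (u - 1*14) = -9 + (u - 14) = -9 + (-14 + u) = -23 + u)
o(q) = q**2*(3 + q)**2 (o(q) = (3 + q)**2*q**2 = q**2*(3 + q)**2)
o(A(-5 - 10))/35034 = ((-23 + (-5 - 10))**2*(3 + (-23 + (-5 - 10)))**2)/35034 = ((-23 - 15)**2*(3 + (-23 - 15))**2)*(1/35034) = ((-38)**2*(3 - 38)**2)*(1/35034) = (1444*(-35)**2)*(1/35034) = (1444*1225)*(1/35034) = 1768900*(1/35034) = 884450/17517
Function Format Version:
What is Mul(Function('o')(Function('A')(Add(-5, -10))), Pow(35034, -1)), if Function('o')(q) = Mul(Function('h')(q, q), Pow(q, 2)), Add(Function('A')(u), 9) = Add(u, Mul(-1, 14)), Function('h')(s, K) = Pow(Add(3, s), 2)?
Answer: Rational(884450, 17517) ≈ 50.491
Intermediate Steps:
Function('A')(u) = Add(-23, u) (Function('A')(u) = Add(-9, Add(u, Mul(-1, 14))) = Add(-9, Add(u, -14)) = Add(-9, Add(-14, u)) = Add(-23, u))
Function('o')(q) = Mul(Pow(q, 2), Pow(Add(3, q), 2)) (Function('o')(q) = Mul(Pow(Add(3, q), 2), Pow(q, 2)) = Mul(Pow(q, 2), Pow(Add(3, q), 2)))
Mul(Function('o')(Function('A')(Add(-5, -10))), Pow(35034, -1)) = Mul(Mul(Pow(Add(-23, Add(-5, -10)), 2), Pow(Add(3, Add(-23, Add(-5, -10))), 2)), Pow(35034, -1)) = Mul(Mul(Pow(Add(-23, -15), 2), Pow(Add(3, Add(-23, -15)), 2)), Rational(1, 35034)) = Mul(Mul(Pow(-38, 2), Pow(Add(3, -38), 2)), Rational(1, 35034)) = Mul(Mul(1444, Pow(-35, 2)), Rational(1, 35034)) = Mul(Mul(1444, 1225), Rational(1, 35034)) = Mul(1768900, Rational(1, 35034)) = Rational(884450, 17517)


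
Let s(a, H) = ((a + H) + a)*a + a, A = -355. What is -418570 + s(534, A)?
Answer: -37294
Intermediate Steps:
s(a, H) = a + a*(H + 2*a) (s(a, H) = ((H + a) + a)*a + a = (H + 2*a)*a + a = a*(H + 2*a) + a = a + a*(H + 2*a))
-418570 + s(534, A) = -418570 + 534*(1 - 355 + 2*534) = -418570 + 534*(1 - 355 + 1068) = -418570 + 534*714 = -418570 + 381276 = -37294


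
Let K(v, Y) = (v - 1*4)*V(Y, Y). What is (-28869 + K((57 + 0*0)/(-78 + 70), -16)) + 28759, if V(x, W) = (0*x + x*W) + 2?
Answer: -11921/4 ≈ -2980.3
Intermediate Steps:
V(x, W) = 2 + W*x (V(x, W) = (0 + W*x) + 2 = W*x + 2 = 2 + W*x)
K(v, Y) = (-4 + v)*(2 + Y²) (K(v, Y) = (v - 1*4)*(2 + Y*Y) = (v - 4)*(2 + Y²) = (-4 + v)*(2 + Y²))
(-28869 + K((57 + 0*0)/(-78 + 70), -16)) + 28759 = (-28869 + (-4 + (57 + 0*0)/(-78 + 70))*(2 + (-16)²)) + 28759 = (-28869 + (-4 + (57 + 0)/(-8))*(2 + 256)) + 28759 = (-28869 + (-4 + 57*(-⅛))*258) + 28759 = (-28869 + (-4 - 57/8)*258) + 28759 = (-28869 - 89/8*258) + 28759 = (-28869 - 11481/4) + 28759 = -126957/4 + 28759 = -11921/4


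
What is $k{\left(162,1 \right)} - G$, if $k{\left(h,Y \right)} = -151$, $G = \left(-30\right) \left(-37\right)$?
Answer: $-1261$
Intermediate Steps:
$G = 1110$
$k{\left(162,1 \right)} - G = -151 - 1110 = -1261$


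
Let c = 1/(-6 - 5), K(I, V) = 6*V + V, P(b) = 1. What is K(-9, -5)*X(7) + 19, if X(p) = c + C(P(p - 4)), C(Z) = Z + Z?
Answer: -526/11 ≈ -47.818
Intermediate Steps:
C(Z) = 2*Z
K(I, V) = 7*V
c = -1/11 (c = 1/(-11) = -1/11 ≈ -0.090909)
X(p) = 21/11 (X(p) = -1/11 + 2*1 = -1/11 + 2 = 21/11)
K(-9, -5)*X(7) + 19 = (7*(-5))*(21/11) + 19 = -35*21/11 + 19 = -735/11 + 19 = -526/11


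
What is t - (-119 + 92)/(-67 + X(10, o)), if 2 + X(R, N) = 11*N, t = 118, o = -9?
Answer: 6599/56 ≈ 117.84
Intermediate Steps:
X(R, N) = -2 + 11*N
t - (-119 + 92)/(-67 + X(10, o)) = 118 - (-119 + 92)/(-67 + (-2 + 11*(-9))) = 118 - (-27)/(-67 + (-2 - 99)) = 118 - (-27)/(-67 - 101) = 118 - (-27)/(-168) = 118 - (-27)*(-1)/168 = 118 - 1*9/56 = 118 - 9/56 = 6599/56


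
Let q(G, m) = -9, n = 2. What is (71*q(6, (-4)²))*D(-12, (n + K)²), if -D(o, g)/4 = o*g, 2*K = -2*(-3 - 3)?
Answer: -1963008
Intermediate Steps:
K = 6 (K = (-2*(-3 - 3))/2 = (-2*(-6))/2 = (½)*12 = 6)
D(o, g) = -4*g*o (D(o, g) = -4*o*g = -4*g*o)
(71*q(6, (-4)²))*D(-12, (n + K)²) = (71*(-9))*(-4*(2 + 6)²*(-12)) = -(-2556)*8²*(-12) = -(-2556)*64*(-12) = -639*3072 = -1963008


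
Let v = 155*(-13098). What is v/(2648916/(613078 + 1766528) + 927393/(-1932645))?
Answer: -518706060125960850/161810239759 ≈ -3.2056e+6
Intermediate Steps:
v = -2030190
v/(2648916/(613078 + 1766528) + 927393/(-1932645)) = -2030190/(2648916/(613078 + 1766528) + 927393/(-1932645)) = -2030190/(2648916/2379606 + 927393*(-1/1932645)) = -2030190/(2648916*(1/2379606) - 309131/644215) = -2030190/(441486/396601 - 309131/644215) = -2030190/161810239759/255496313215 = -2030190*255496313215/161810239759 = -518706060125960850/161810239759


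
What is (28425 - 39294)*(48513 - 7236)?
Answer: -448639713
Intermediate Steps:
(28425 - 39294)*(48513 - 7236) = -10869*41277 = -448639713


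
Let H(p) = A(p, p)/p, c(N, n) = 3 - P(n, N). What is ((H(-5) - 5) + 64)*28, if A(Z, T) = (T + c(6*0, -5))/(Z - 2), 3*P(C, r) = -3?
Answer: 8256/5 ≈ 1651.2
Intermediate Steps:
P(C, r) = -1 (P(C, r) = (1/3)*(-3) = -1)
c(N, n) = 4 (c(N, n) = 3 - 1*(-1) = 3 + 1 = 4)
A(Z, T) = (4 + T)/(-2 + Z) (A(Z, T) = (T + 4)/(Z - 2) = (4 + T)/(-2 + Z))
H(p) = (4 + p)/(p*(-2 + p)) (H(p) = ((4 + p)/(-2 + p))/p = (4 + p)/(p*(-2 + p)))
((H(-5) - 5) + 64)*28 = (((4 - 5)/((-5)*(-2 - 5)) - 5) + 64)*28 = ((-1/5*(-1)/(-7) - 5) + 64)*28 = ((-1/5*(-1/7)*(-1) - 5) + 64)*28 = ((-1/35 - 5) + 64)*28 = (-176/35 + 64)*28 = (2064/35)*28 = 8256/5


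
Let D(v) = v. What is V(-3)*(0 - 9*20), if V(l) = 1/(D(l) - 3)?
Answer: 30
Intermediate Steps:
V(l) = 1/(-3 + l) (V(l) = 1/(l - 3) = 1/(-3 + l))
V(-3)*(0 - 9*20) = (0 - 9*20)/(-3 - 3) = (0 - 180)/(-6) = -⅙*(-180) = 30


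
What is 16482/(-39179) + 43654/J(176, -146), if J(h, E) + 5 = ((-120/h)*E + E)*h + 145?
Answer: -131626387/22488746 ≈ -5.8530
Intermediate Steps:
J(h, E) = 140 + h*(E - 120*E/h) (J(h, E) = -5 + (((-120/h)*E + E)*h + 145) = -5 + ((-120*E/h + E)*h + 145) = -5 + ((E - 120*E/h)*h + 145) = -5 + (h*(E - 120*E/h) + 145) = -5 + (145 + h*(E - 120*E/h)) = 140 + h*(E - 120*E/h))
16482/(-39179) + 43654/J(176, -146) = 16482/(-39179) + 43654/(140 - 120*(-146) - 146*176) = 16482*(-1/39179) + 43654/(140 + 17520 - 25696) = -16482/39179 + 43654/(-8036) = -16482/39179 + 43654*(-1/8036) = -16482/39179 - 21827/4018 = -131626387/22488746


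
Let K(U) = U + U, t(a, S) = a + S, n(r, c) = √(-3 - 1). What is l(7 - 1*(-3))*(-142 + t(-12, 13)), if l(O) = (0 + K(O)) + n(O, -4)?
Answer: -2820 - 282*I ≈ -2820.0 - 282.0*I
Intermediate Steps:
n(r, c) = 2*I (n(r, c) = √(-4) = 2*I)
t(a, S) = S + a
K(U) = 2*U
l(O) = 2*I + 2*O (l(O) = (0 + 2*O) + 2*I = 2*O + 2*I = 2*I + 2*O)
l(7 - 1*(-3))*(-142 + t(-12, 13)) = (2*I + 2*(7 - 1*(-3)))*(-142 + (13 - 12)) = (2*I + 2*(7 + 3))*(-142 + 1) = (2*I + 2*10)*(-141) = (2*I + 20)*(-141) = (20 + 2*I)*(-141) = -2820 - 282*I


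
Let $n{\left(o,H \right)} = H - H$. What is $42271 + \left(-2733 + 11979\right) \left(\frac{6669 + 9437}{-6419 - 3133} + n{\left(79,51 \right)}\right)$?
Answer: $\frac{21238043}{796} \approx 26681.0$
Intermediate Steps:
$n{\left(o,H \right)} = 0$
$42271 + \left(-2733 + 11979\right) \left(\frac{6669 + 9437}{-6419 - 3133} + n{\left(79,51 \right)}\right) = 42271 + \left(-2733 + 11979\right) \left(\frac{6669 + 9437}{-6419 - 3133} + 0\right) = 42271 + 9246 \left(\frac{16106}{-9552} + 0\right) = 42271 + 9246 \left(16106 \left(- \frac{1}{9552}\right) + 0\right) = 42271 + 9246 \left(- \frac{8053}{4776} + 0\right) = 42271 + 9246 \left(- \frac{8053}{4776}\right) = 42271 - \frac{12409673}{796} = \frac{21238043}{796}$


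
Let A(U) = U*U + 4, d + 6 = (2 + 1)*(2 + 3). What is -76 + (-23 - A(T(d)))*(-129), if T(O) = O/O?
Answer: 3536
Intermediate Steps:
d = 9 (d = -6 + (2 + 1)*(2 + 3) = -6 + 3*5 = -6 + 15 = 9)
T(O) = 1
A(U) = 4 + U² (A(U) = U² + 4 = 4 + U²)
-76 + (-23 - A(T(d)))*(-129) = -76 + (-23 - (4 + 1²))*(-129) = -76 + (-23 - (4 + 1))*(-129) = -76 + (-23 - 1*5)*(-129) = -76 + (-23 - 5)*(-129) = -76 - 28*(-129) = -76 + 3612 = 3536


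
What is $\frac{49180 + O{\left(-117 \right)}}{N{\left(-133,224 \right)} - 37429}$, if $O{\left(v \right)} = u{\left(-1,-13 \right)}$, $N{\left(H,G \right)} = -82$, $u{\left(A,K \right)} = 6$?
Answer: $- \frac{49186}{37511} \approx -1.3112$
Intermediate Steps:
$O{\left(v \right)} = 6$
$\frac{49180 + O{\left(-117 \right)}}{N{\left(-133,224 \right)} - 37429} = \frac{49180 + 6}{-82 - 37429} = \frac{49186}{-37511} = 49186 \left(- \frac{1}{37511}\right) = - \frac{49186}{37511}$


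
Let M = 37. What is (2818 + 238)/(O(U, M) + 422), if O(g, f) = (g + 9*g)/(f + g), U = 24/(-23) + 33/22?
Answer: 1316372/181829 ≈ 7.2396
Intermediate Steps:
U = 21/46 (U = 24*(-1/23) + 33*(1/22) = -24/23 + 3/2 = 21/46 ≈ 0.45652)
O(g, f) = 10*g/(f + g) (O(g, f) = (10*g)/(f + g) = 10*g/(f + g))
(2818 + 238)/(O(U, M) + 422) = (2818 + 238)/(10*(21/46)/(37 + 21/46) + 422) = 3056/(10*(21/46)/(1723/46) + 422) = 3056/(10*(21/46)*(46/1723) + 422) = 3056/(210/1723 + 422) = 3056/(727316/1723) = 3056*(1723/727316) = 1316372/181829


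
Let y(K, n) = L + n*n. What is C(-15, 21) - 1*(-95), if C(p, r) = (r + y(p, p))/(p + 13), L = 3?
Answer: -59/2 ≈ -29.500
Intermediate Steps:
y(K, n) = 3 + n² (y(K, n) = 3 + n*n = 3 + n²)
C(p, r) = (3 + r + p²)/(13 + p) (C(p, r) = (r + (3 + p²))/(p + 13) = (3 + r + p²)/(13 + p))
C(-15, 21) - 1*(-95) = (3 + 21 + (-15)²)/(13 - 15) - 1*(-95) = (3 + 21 + 225)/(-2) + 95 = -½*249 + 95 = -249/2 + 95 = -59/2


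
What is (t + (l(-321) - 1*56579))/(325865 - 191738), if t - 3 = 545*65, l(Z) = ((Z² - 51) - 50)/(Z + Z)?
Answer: -6840941/43054767 ≈ -0.15889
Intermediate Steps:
l(Z) = (-101 + Z²)/(2*Z) (l(Z) = ((-51 + Z²) - 50)/((2*Z)) = (-101 + Z²)*(1/(2*Z)) = (-101 + Z²)/(2*Z))
t = 35428 (t = 3 + 545*65 = 3 + 35425 = 35428)
(t + (l(-321) - 1*56579))/(325865 - 191738) = (35428 + ((½)*(-101 + (-321)²)/(-321) - 1*56579))/(325865 - 191738) = (35428 + ((½)*(-1/321)*(-101 + 103041) - 56579))/134127 = (35428 + ((½)*(-1/321)*102940 - 56579))*(1/134127) = (35428 + (-51470/321 - 56579))*(1/134127) = (35428 - 18213329/321)*(1/134127) = -6840941/321*1/134127 = -6840941/43054767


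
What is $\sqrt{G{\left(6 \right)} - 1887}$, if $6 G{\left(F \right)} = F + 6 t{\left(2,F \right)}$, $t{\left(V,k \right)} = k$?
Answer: $2 i \sqrt{470} \approx 43.359 i$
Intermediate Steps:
$G{\left(F \right)} = \frac{7 F}{6}$ ($G{\left(F \right)} = \frac{F + 6 F}{6} = \frac{7 F}{6}$)
$\sqrt{G{\left(6 \right)} - 1887} = \sqrt{\frac{7}{6} \cdot 6 - 1887} = \sqrt{7 - 1887} = \sqrt{-1880} = 2 i \sqrt{470}$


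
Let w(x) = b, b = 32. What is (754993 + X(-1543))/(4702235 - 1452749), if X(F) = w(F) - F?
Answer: 378284/1624743 ≈ 0.23283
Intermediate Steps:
w(x) = 32
X(F) = 32 - F
(754993 + X(-1543))/(4702235 - 1452749) = (754993 + (32 - 1*(-1543)))/(4702235 - 1452749) = (754993 + (32 + 1543))/3249486 = (754993 + 1575)*(1/3249486) = 756568*(1/3249486) = 378284/1624743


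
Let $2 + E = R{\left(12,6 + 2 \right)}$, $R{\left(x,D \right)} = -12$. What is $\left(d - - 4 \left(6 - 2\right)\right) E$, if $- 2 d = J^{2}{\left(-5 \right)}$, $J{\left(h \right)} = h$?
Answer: $-49$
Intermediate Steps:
$E = -14$ ($E = -2 - 12 = -14$)
$d = - \frac{25}{2}$ ($d = - \frac{\left(-5\right)^{2}}{2} = \left(- \frac{1}{2}\right) 25 = - \frac{25}{2} \approx -12.5$)
$\left(d - - 4 \left(6 - 2\right)\right) E = \left(- \frac{25}{2} - - 4 \left(6 - 2\right)\right) \left(-14\right) = \left(- \frac{25}{2} - \left(-4\right) 4\right) \left(-14\right) = \left(- \frac{25}{2} - -16\right) \left(-14\right) = \left(- \frac{25}{2} + 16\right) \left(-14\right) = \frac{7}{2} \left(-14\right) = -49$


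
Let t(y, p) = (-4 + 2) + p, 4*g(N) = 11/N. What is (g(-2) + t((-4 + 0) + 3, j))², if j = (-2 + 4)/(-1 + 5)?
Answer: 529/64 ≈ 8.2656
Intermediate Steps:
g(N) = 11/(4*N) (g(N) = (11/N)/4 = 11/(4*N))
j = ½ (j = 2/4 = 2*(¼) = ½ ≈ 0.50000)
t(y, p) = -2 + p
(g(-2) + t((-4 + 0) + 3, j))² = ((11/4)/(-2) + (-2 + ½))² = ((11/4)*(-½) - 3/2)² = (-11/8 - 3/2)² = (-23/8)² = 529/64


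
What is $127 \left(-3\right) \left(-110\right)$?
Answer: $41910$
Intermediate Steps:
$127 \left(-3\right) \left(-110\right) = \left(-381\right) \left(-110\right) = 41910$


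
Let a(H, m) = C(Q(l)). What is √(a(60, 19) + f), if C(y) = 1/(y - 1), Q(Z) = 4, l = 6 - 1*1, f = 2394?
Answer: √21549/3 ≈ 48.932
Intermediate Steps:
l = 5 (l = 6 - 1 = 5)
C(y) = 1/(-1 + y)
a(H, m) = ⅓ (a(H, m) = 1/(-1 + 4) = 1/3 = ⅓)
√(a(60, 19) + f) = √(⅓ + 2394) = √(7183/3) = √21549/3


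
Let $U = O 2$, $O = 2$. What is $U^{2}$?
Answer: $16$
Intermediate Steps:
$U = 4$ ($U = 2 \cdot 2 = 4$)
$U^{2} = 4^{2} = 16$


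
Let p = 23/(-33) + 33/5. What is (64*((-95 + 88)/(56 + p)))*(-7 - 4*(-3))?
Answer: -184800/5107 ≈ -36.186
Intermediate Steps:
p = 974/165 (p = 23*(-1/33) + 33*(⅕) = -23/33 + 33/5 = 974/165 ≈ 5.9030)
(64*((-95 + 88)/(56 + p)))*(-7 - 4*(-3)) = (64*((-95 + 88)/(56 + 974/165)))*(-7 - 4*(-3)) = (64*(-7/10214/165))*(-7 + 12) = (64*(-7*165/10214))*5 = (64*(-1155/10214))*5 = -36960/5107*5 = -184800/5107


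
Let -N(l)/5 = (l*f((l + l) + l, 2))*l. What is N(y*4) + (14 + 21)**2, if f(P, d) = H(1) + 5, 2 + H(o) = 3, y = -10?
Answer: -46775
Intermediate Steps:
H(o) = 1 (H(o) = -2 + 3 = 1)
f(P, d) = 6 (f(P, d) = 1 + 5 = 6)
N(l) = -30*l**2 (N(l) = -5*l*6*l = -5*6*l*l = -30*l**2)
N(y*4) + (14 + 21)**2 = -30*(-10*4)**2 + (14 + 21)**2 = -30*(-40)**2 + 35**2 = -30*1600 + 1225 = -48000 + 1225 = -46775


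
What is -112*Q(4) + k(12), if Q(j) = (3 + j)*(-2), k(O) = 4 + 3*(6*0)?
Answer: 1572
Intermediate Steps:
k(O) = 4 (k(O) = 4 + 3*0 = 4 + 0 = 4)
Q(j) = -6 - 2*j
-112*Q(4) + k(12) = -112*(-6 - 2*4) + 4 = -112*(-6 - 8) + 4 = -112*(-14) + 4 = 1568 + 4 = 1572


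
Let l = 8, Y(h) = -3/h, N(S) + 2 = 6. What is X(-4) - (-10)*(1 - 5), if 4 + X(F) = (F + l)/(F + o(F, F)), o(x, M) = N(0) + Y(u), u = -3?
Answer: -40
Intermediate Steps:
N(S) = 4 (N(S) = -2 + 6 = 4)
o(x, M) = 5 (o(x, M) = 4 - 3/(-3) = 4 - 3*(-⅓) = 4 + 1 = 5)
X(F) = -4 + (8 + F)/(5 + F) (X(F) = -4 + (F + 8)/(F + 5) = -4 + (8 + F)/(5 + F))
X(-4) - (-10)*(1 - 5) = 3*(-4 - 1*(-4))/(5 - 4) - (-10)*(1 - 5) = 3*(-4 + 4)/1 - (-10)*(-4) = 3*1*0 - 1*40 = 0 - 40 = -40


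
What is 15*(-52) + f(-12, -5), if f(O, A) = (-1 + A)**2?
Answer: -744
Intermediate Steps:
15*(-52) + f(-12, -5) = 15*(-52) + (-1 - 5)**2 = -780 + (-6)**2 = -780 + 36 = -744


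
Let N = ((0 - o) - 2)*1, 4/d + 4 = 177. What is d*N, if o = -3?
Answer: 4/173 ≈ 0.023121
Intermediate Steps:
d = 4/173 (d = 4/(-4 + 177) = 4/173 ≈ 0.023121)
N = 1 (N = ((0 - 1*(-3)) - 2)*1 = ((0 + 3) - 2)*1 = (3 - 2)*1 = 1*1 = 1)
d*N = (4/173)*1 = 4/173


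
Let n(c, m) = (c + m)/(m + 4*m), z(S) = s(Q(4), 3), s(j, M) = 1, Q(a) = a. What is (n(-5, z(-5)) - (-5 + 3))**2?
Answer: 36/25 ≈ 1.4400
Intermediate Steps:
z(S) = 1
n(c, m) = (c + m)/(5*m) (n(c, m) = (c + m)/((5*m)) = (c + m)*(1/(5*m)) = (c + m)/(5*m))
(n(-5, z(-5)) - (-5 + 3))**2 = ((1/5)*(-5 + 1)/1 - (-5 + 3))**2 = ((1/5)*1*(-4) - 1*(-2))**2 = (-4/5 + 2)**2 = (6/5)**2 = 36/25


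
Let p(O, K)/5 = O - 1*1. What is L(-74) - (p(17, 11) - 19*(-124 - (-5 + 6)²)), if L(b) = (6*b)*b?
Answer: 30401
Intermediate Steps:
L(b) = 6*b²
p(O, K) = -5 + 5*O (p(O, K) = 5*(O - 1*1) = 5*(O - 1) = 5*(-1 + O) = -5 + 5*O)
L(-74) - (p(17, 11) - 19*(-124 - (-5 + 6)²)) = 6*(-74)² - ((-5 + 5*17) - 19*(-124 - (-5 + 6)²)) = 6*5476 - ((-5 + 85) - 19*(-124 - 1*1²)) = 32856 - (80 - 19*(-124 - 1*1)) = 32856 - (80 - 19*(-124 - 1)) = 32856 - (80 - 19*(-125)) = 32856 - (80 + 2375) = 32856 - 1*2455 = 32856 - 2455 = 30401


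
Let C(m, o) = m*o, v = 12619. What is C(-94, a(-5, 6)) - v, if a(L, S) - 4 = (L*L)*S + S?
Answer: -27659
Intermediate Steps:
a(L, S) = 4 + S + S*L² (a(L, S) = 4 + ((L*L)*S + S) = 4 + (L²*S + S) = 4 + (S*L² + S) = 4 + (S + S*L²) = 4 + S + S*L²)
C(-94, a(-5, 6)) - v = -94*(4 + 6 + 6*(-5)²) - 1*12619 = -94*(4 + 6 + 6*25) - 12619 = -94*(4 + 6 + 150) - 12619 = -94*160 - 12619 = -15040 - 12619 = -27659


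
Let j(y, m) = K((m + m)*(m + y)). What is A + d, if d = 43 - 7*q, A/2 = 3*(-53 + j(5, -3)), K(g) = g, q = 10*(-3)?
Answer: -137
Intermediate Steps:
q = -30
j(y, m) = 2*m*(m + y) (j(y, m) = (m + m)*(m + y) = (2*m)*(m + y) = 2*m*(m + y))
A = -390 (A = 2*(3*(-53 + 2*(-3)*(-3 + 5))) = 2*(3*(-53 + 2*(-3)*2)) = 2*(3*(-53 - 12)) = 2*(3*(-65)) = 2*(-195) = -390)
d = 253 (d = 43 - 7*(-30) = 43 + 210 = 253)
A + d = -390 + 253 = -137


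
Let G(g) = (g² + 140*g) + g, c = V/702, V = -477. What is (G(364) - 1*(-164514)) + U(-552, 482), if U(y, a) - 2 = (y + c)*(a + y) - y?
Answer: 15115447/39 ≈ 3.8758e+5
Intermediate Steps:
c = -53/78 (c = -477/702 = -477*1/702 = -53/78 ≈ -0.67949)
U(y, a) = 2 - y + (-53/78 + y)*(a + y) (U(y, a) = 2 + ((y - 53/78)*(a + y) - y) = 2 + ((-53/78 + y)*(a + y) - y) = 2 + (-y + (-53/78 + y)*(a + y)) = 2 - y + (-53/78 + y)*(a + y))
G(g) = g² + 141*g
(G(364) - 1*(-164514)) + U(-552, 482) = (364*(141 + 364) - 1*(-164514)) + (2 + (-552)² - 131/78*(-552) - 53/78*482 + 482*(-552)) = (364*505 + 164514) + (2 + 304704 + 12052/13 - 12773/39 - 266064) = (183820 + 164514) + 1530421/39 = 348334 + 1530421/39 = 15115447/39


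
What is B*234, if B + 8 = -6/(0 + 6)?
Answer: -2106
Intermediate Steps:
B = -9 (B = -8 - 6/(0 + 6) = -8 - 6/6 = -8 + (⅙)*(-6) = -8 - 1 = -9)
B*234 = -9*234 = -2106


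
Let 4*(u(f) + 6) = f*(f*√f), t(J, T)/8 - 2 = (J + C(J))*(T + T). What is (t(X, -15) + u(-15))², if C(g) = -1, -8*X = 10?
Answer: 4080625/16 + 61875*I*√15 ≈ 2.5504e+5 + 2.3964e+5*I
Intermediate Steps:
X = -5/4 (X = -⅛*10 = -5/4 ≈ -1.2500)
t(J, T) = 16 + 16*T*(-1 + J) (t(J, T) = 16 + 8*((J - 1)*(T + T)) = 16 + 8*((-1 + J)*(2*T)) = 16 + 8*(2*T*(-1 + J)) = 16 + 16*T*(-1 + J))
u(f) = -6 + f^(5/2)/4 (u(f) = -6 + (f*(f*√f))/4 = -6 + (f*f^(3/2))/4 = -6 + f^(5/2)/4)
(t(X, -15) + u(-15))² = ((16 - 16*(-15) + 16*(-5/4)*(-15)) + (-6 + (-15)^(5/2)/4))² = ((16 + 240 + 300) + (-6 + (225*I*√15)/4))² = (556 + (-6 + 225*I*√15/4))² = (550 + 225*I*√15/4)²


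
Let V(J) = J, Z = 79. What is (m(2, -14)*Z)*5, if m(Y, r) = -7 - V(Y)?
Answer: -3555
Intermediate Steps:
m(Y, r) = -7 - Y
(m(2, -14)*Z)*5 = ((-7 - 1*2)*79)*5 = ((-7 - 2)*79)*5 = -9*79*5 = -711*5 = -3555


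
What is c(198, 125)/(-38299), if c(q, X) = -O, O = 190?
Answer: 190/38299 ≈ 0.0049610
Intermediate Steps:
c(q, X) = -190 (c(q, X) = -1*190 = -190)
c(198, 125)/(-38299) = -190/(-38299) = -190*(-1/38299) = 190/38299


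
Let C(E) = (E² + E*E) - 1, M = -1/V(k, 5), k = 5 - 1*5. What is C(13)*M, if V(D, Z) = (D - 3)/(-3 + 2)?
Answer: -337/3 ≈ -112.33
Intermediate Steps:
k = 0 (k = 5 - 5 = 0)
V(D, Z) = 3 - D (V(D, Z) = (-3 + D)/(-1) = (-3 + D)*(-1) = 3 - D)
M = -⅓ (M = -1/(3 - 1*0) = -1/(3 + 0) = -1/3 = -1*⅓ = -⅓ ≈ -0.33333)
C(E) = -1 + 2*E² (C(E) = (E² + E²) - 1 = 2*E² - 1 = -1 + 2*E²)
C(13)*M = (-1 + 2*13²)*(-⅓) = (-1 + 2*169)*(-⅓) = (-1 + 338)*(-⅓) = 337*(-⅓) = -337/3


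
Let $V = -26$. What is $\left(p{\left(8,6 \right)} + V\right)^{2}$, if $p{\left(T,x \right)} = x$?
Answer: $400$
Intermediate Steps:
$\left(p{\left(8,6 \right)} + V\right)^{2} = \left(6 - 26\right)^{2} = \left(-20\right)^{2} = 400$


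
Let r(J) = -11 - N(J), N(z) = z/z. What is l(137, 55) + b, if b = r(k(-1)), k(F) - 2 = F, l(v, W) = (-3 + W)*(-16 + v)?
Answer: 6280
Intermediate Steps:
l(v, W) = (-16 + v)*(-3 + W)
N(z) = 1
k(F) = 2 + F
r(J) = -12 (r(J) = -11 - 1*1 = -11 - 1 = -12)
b = -12
l(137, 55) + b = (48 - 16*55 - 3*137 + 55*137) - 12 = (48 - 880 - 411 + 7535) - 12 = 6292 - 12 = 6280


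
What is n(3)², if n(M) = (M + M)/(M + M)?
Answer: 1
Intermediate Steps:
n(M) = 1 (n(M) = (2*M)/((2*M)) = (2*M)*(1/(2*M)) = 1)
n(3)² = 1² = 1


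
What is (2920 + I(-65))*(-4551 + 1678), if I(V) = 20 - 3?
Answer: -8438001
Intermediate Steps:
I(V) = 17
(2920 + I(-65))*(-4551 + 1678) = (2920 + 17)*(-4551 + 1678) = 2937*(-2873) = -8438001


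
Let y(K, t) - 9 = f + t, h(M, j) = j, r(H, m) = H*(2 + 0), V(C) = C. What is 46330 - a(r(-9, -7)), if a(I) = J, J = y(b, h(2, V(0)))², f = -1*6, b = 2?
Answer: 46321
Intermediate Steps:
r(H, m) = 2*H (r(H, m) = H*2 = 2*H)
f = -6
y(K, t) = 3 + t (y(K, t) = 9 + (-6 + t) = 3 + t)
J = 9 (J = (3 + 0)² = 3² = 9)
a(I) = 9
46330 - a(r(-9, -7)) = 46330 - 1*9 = 46330 - 9 = 46321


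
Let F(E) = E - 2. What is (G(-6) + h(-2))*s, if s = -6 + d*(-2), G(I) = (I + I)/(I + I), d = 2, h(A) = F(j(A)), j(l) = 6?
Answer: -50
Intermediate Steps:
F(E) = -2 + E
h(A) = 4 (h(A) = -2 + 6 = 4)
G(I) = 1 (G(I) = (2*I)/((2*I)) = (2*I)*(1/(2*I)) = 1)
s = -10 (s = -6 + 2*(-2) = -6 - 4 = -10)
(G(-6) + h(-2))*s = (1 + 4)*(-10) = 5*(-10) = -50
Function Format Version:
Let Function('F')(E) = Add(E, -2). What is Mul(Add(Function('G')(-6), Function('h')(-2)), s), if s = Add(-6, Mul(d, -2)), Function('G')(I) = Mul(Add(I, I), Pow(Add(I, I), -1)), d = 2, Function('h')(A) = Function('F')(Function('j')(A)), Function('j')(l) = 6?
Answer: -50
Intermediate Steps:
Function('F')(E) = Add(-2, E)
Function('h')(A) = 4 (Function('h')(A) = Add(-2, 6) = 4)
Function('G')(I) = 1 (Function('G')(I) = Mul(Mul(2, I), Pow(Mul(2, I), -1)) = Mul(Mul(2, I), Mul(Rational(1, 2), Pow(I, -1))) = 1)
s = -10 (s = Add(-6, Mul(2, -2)) = Add(-6, -4) = -10)
Mul(Add(Function('G')(-6), Function('h')(-2)), s) = Mul(Add(1, 4), -10) = Mul(5, -10) = -50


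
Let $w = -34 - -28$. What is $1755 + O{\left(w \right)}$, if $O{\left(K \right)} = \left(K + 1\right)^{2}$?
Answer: $1780$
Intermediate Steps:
$w = -6$ ($w = -34 + 28 = -6$)
$O{\left(K \right)} = \left(1 + K\right)^{2}$
$1755 + O{\left(w \right)} = 1755 + \left(1 - 6\right)^{2} = 1755 + \left(-5\right)^{2} = 1755 + 25 = 1780$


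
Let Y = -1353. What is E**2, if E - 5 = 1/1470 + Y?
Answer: 3926576070481/2160900 ≈ 1.8171e+6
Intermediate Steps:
E = -1981559/1470 (E = 5 + (1/1470 - 1353) = 5 - 1988909/1470 = -1981559/1470 ≈ -1348.0)
E**2 = (-1981559/1470)**2 = 3926576070481/2160900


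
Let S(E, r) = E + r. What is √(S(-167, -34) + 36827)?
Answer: √36626 ≈ 191.38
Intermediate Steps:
√(S(-167, -34) + 36827) = √((-167 - 34) + 36827) = √(-201 + 36827) = √36626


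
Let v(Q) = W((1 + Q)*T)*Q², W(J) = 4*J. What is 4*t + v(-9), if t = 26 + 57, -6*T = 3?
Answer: 1628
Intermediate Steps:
T = -½ (T = -⅙*3 = -½ ≈ -0.50000)
t = 83
v(Q) = Q²*(-2 - 2*Q) (v(Q) = (4*((1 + Q)*(-½)))*Q² = (4*(-½ - Q/2))*Q² = (-2 - 2*Q)*Q² = Q²*(-2 - 2*Q))
4*t + v(-9) = 4*83 + 2*(-9)²*(-1 - 1*(-9)) = 332 + 2*81*(-1 + 9) = 332 + 2*81*8 = 332 + 1296 = 1628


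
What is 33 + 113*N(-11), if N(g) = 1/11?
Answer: 476/11 ≈ 43.273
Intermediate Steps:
N(g) = 1/11
33 + 113*N(-11) = 33 + 113*(1/11) = 33 + 113/11 = 476/11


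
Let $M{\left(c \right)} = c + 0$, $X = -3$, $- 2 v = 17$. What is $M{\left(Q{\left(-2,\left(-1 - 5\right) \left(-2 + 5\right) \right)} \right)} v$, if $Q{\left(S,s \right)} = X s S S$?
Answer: $-1836$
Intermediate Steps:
$v = - \frac{17}{2}$ ($v = \left(- \frac{1}{2}\right) 17 = - \frac{17}{2} \approx -8.5$)
$Q{\left(S,s \right)} = - 3 s S^{2}$ ($Q{\left(S,s \right)} = - 3 s S S = - 3 S s S = - 3 s S^{2}$)
$M{\left(c \right)} = c$
$M{\left(Q{\left(-2,\left(-1 - 5\right) \left(-2 + 5\right) \right)} \right)} v = - 3 \left(-1 - 5\right) \left(-2 + 5\right) \left(-2\right)^{2} \left(- \frac{17}{2}\right) = \left(-3\right) \left(\left(-6\right) 3\right) 4 \left(- \frac{17}{2}\right) = \left(-3\right) \left(-18\right) 4 \left(- \frac{17}{2}\right) = 216 \left(- \frac{17}{2}\right) = -1836$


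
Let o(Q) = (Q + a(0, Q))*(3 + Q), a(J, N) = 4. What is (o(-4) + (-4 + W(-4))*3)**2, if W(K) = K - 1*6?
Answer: 1764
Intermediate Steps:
o(Q) = (3 + Q)*(4 + Q) (o(Q) = (Q + 4)*(3 + Q) = (4 + Q)*(3 + Q) = (3 + Q)*(4 + Q))
W(K) = -6 + K (W(K) = K - 6 = -6 + K)
(o(-4) + (-4 + W(-4))*3)**2 = ((12 + (-4)**2 + 7*(-4)) + (-4 + (-6 - 4))*3)**2 = ((12 + 16 - 28) + (-4 - 10)*3)**2 = (0 - 14*3)**2 = (0 - 42)**2 = (-42)**2 = 1764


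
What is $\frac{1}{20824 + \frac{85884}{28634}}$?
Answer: $\frac{14317}{298180150} \approx 4.8015 \cdot 10^{-5}$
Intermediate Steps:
$\frac{1}{20824 + \frac{85884}{28634}} = \frac{1}{20824 + 85884 \cdot \frac{1}{28634}} = \frac{1}{20824 + \frac{42942}{14317}} = \frac{1}{\frac{298180150}{14317}} = \frac{14317}{298180150}$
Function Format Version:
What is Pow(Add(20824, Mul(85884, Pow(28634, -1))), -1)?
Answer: Rational(14317, 298180150) ≈ 4.8015e-5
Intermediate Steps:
Pow(Add(20824, Mul(85884, Pow(28634, -1))), -1) = Pow(Add(20824, Mul(85884, Rational(1, 28634))), -1) = Pow(Add(20824, Rational(42942, 14317)), -1) = Pow(Rational(298180150, 14317), -1) = Rational(14317, 298180150)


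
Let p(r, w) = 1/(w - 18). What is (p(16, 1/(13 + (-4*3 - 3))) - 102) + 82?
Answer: -742/37 ≈ -20.054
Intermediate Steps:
p(r, w) = 1/(-18 + w)
(p(16, 1/(13 + (-4*3 - 3))) - 102) + 82 = (1/(-18 + 1/(13 + (-4*3 - 3))) - 102) + 82 = (1/(-18 + 1/(13 + (-12 - 3))) - 102) + 82 = (1/(-18 + 1/(13 - 15)) - 102) + 82 = (1/(-18 + 1/(-2)) - 102) + 82 = (1/(-18 - 1/2) - 102) + 82 = (1/(-37/2) - 102) + 82 = (-2/37 - 102) + 82 = -3776/37 + 82 = -742/37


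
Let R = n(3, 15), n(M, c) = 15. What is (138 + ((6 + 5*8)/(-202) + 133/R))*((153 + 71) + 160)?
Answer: 28436224/505 ≈ 56309.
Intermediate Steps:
R = 15
(138 + ((6 + 5*8)/(-202) + 133/R))*((153 + 71) + 160) = (138 + ((6 + 5*8)/(-202) + 133/15))*((153 + 71) + 160) = (138 + ((6 + 40)*(-1/202) + 133*(1/15)))*(224 + 160) = (138 + (46*(-1/202) + 133/15))*384 = (138 + (-23/101 + 133/15))*384 = (138 + 13088/1515)*384 = (222158/1515)*384 = 28436224/505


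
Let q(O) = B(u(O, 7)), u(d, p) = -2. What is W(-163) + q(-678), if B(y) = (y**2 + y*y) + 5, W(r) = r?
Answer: -150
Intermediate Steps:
B(y) = 5 + 2*y**2 (B(y) = (y**2 + y**2) + 5 = 2*y**2 + 5 = 5 + 2*y**2)
q(O) = 13 (q(O) = 5 + 2*(-2)**2 = 5 + 2*4 = 5 + 8 = 13)
W(-163) + q(-678) = -163 + 13 = -150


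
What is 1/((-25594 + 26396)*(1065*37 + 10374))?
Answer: 1/39922758 ≈ 2.5048e-8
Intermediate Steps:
1/((-25594 + 26396)*(1065*37 + 10374)) = 1/(802*(39405 + 10374)) = 1/(802*49779) = 1/39922758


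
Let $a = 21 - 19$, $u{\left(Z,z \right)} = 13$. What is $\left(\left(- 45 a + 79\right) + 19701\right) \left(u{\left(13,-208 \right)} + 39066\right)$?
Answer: $769465510$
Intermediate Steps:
$a = 2$
$\left(\left(- 45 a + 79\right) + 19701\right) \left(u{\left(13,-208 \right)} + 39066\right) = \left(\left(\left(-45\right) 2 + 79\right) + 19701\right) \left(13 + 39066\right) = \left(\left(-90 + 79\right) + 19701\right) 39079 = \left(-11 + 19701\right) 39079 = 19690 \cdot 39079 = 769465510$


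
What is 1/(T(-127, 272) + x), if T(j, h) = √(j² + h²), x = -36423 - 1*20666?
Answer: -57089/3259063808 - √90113/3259063808 ≈ -1.7609e-5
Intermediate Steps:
x = -57089 (x = -36423 - 20666 = -57089)
T(j, h) = √(h² + j²)
1/(T(-127, 272) + x) = 1/(√(272² + (-127)²) - 57089) = 1/(√(73984 + 16129) - 57089) = 1/(√90113 - 57089) = 1/(-57089 + √90113)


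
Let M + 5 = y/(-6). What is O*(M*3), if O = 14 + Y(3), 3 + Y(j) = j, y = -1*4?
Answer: -182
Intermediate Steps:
y = -4
Y(j) = -3 + j
M = -13/3 (M = -5 - 4/(-6) = -5 - 4*(-⅙) = -5 + ⅔ = -13/3 ≈ -4.3333)
O = 14 (O = 14 + (-3 + 3) = 14 + 0 = 14)
O*(M*3) = 14*(-13/3*3) = 14*(-13) = -182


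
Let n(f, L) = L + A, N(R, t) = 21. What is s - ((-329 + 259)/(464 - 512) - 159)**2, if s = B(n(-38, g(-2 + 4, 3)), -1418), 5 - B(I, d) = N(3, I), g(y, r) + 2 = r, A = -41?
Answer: -14305177/576 ≈ -24835.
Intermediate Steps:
g(y, r) = -2 + r
n(f, L) = -41 + L (n(f, L) = L - 41 = -41 + L)
B(I, d) = -16 (B(I, d) = 5 - 1*21 = 5 - 21 = -16)
s = -16
s - ((-329 + 259)/(464 - 512) - 159)**2 = -16 - ((-329 + 259)/(464 - 512) - 159)**2 = -16 - (-70/(-48) - 159)**2 = -16 - (-70*(-1/48) - 159)**2 = -16 - (35/24 - 159)**2 = -16 - (-3781/24)**2 = -16 - 1*14295961/576 = -16 - 14295961/576 = -14305177/576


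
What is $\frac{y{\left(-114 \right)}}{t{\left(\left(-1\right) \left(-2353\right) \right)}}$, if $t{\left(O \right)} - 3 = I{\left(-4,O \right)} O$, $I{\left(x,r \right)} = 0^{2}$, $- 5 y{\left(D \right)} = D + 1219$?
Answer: $- \frac{221}{3} \approx -73.667$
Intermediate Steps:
$y{\left(D \right)} = - \frac{1219}{5} - \frac{D}{5}$ ($y{\left(D \right)} = - \frac{D + 1219}{5} = - \frac{1219 + D}{5} = - \frac{1219}{5} - \frac{D}{5}$)
$I{\left(x,r \right)} = 0$
$t{\left(O \right)} = 3$ ($t{\left(O \right)} = 3 + 0 O = 3 + 0 = 3$)
$\frac{y{\left(-114 \right)}}{t{\left(\left(-1\right) \left(-2353\right) \right)}} = \frac{- \frac{1219}{5} - - \frac{114}{5}}{3} = \left(- \frac{1219}{5} + \frac{114}{5}\right) \frac{1}{3} = \left(-221\right) \frac{1}{3} = - \frac{221}{3}$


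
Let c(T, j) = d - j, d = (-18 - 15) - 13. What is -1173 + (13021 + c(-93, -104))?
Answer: 11906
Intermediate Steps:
d = -46 (d = -33 - 13 = -46)
c(T, j) = -46 - j
-1173 + (13021 + c(-93, -104)) = -1173 + (13021 + (-46 - 1*(-104))) = -1173 + (13021 + (-46 + 104)) = -1173 + (13021 + 58) = -1173 + 13079 = 11906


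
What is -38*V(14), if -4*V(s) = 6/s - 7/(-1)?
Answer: 494/7 ≈ 70.571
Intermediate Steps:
V(s) = -7/4 - 3/(2*s) (V(s) = -(6/s - 7/(-1))/4 = -(6/s - 7*(-1))/4 = -(6/s + 7)/4 = -(7 + 6/s)/4 = -7/4 - 3/(2*s))
-38*V(14) = -19*(-6 - 7*14)/(2*14) = -19*(-6 - 98)/(2*14) = -19*(-104)/(2*14) = -38*(-13/7) = 494/7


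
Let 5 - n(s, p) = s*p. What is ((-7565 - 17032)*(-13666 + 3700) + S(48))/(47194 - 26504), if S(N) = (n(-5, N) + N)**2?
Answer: 245219551/20690 ≈ 11852.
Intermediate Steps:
n(s, p) = 5 - p*s (n(s, p) = 5 - s*p = 5 - p*s)
S(N) = (5 + 6*N)**2 (S(N) = ((5 - 1*N*(-5)) + N)**2 = ((5 + 5*N) + N)**2 = (5 + 6*N)**2)
((-7565 - 17032)*(-13666 + 3700) + S(48))/(47194 - 26504) = ((-7565 - 17032)*(-13666 + 3700) + (5 + 6*48)**2)/(47194 - 26504) = (-24597*(-9966) + (5 + 288)**2)/20690 = (245133702 + 293**2)*(1/20690) = (245133702 + 85849)*(1/20690) = 245219551*(1/20690) = 245219551/20690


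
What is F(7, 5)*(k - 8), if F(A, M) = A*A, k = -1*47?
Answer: -2695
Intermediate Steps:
k = -47
F(A, M) = A²
F(7, 5)*(k - 8) = 7²*(-47 - 8) = 49*(-55) = -2695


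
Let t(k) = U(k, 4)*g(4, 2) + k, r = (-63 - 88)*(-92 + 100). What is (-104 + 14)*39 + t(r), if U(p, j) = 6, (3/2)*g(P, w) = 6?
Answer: -4694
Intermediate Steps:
g(P, w) = 4 (g(P, w) = (⅔)*6 = 4)
r = -1208 (r = -151*8 = -1208)
t(k) = 24 + k (t(k) = 6*4 + k = 24 + k)
(-104 + 14)*39 + t(r) = (-104 + 14)*39 + (24 - 1208) = -90*39 - 1184 = -3510 - 1184 = -4694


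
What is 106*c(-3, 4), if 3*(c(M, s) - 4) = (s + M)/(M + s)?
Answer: 1378/3 ≈ 459.33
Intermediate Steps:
c(M, s) = 13/3 (c(M, s) = 4 + ((s + M)/(M + s))/3 = 4 + ((M + s)/(M + s))/3 = 4 + (1/3)*1 = 4 + 1/3 = 13/3)
106*c(-3, 4) = 106*(13/3) = 1378/3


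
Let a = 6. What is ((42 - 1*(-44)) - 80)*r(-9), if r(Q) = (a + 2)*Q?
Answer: -432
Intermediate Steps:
r(Q) = 8*Q (r(Q) = (6 + 2)*Q = 8*Q)
((42 - 1*(-44)) - 80)*r(-9) = ((42 - 1*(-44)) - 80)*(8*(-9)) = ((42 + 44) - 80)*(-72) = (86 - 80)*(-72) = 6*(-72) = -432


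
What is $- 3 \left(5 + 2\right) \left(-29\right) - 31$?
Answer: $578$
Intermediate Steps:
$- 3 \left(5 + 2\right) \left(-29\right) - 31 = \left(-3\right) 7 \left(-29\right) - 31 = \left(-21\right) \left(-29\right) - 31 = 609 - 31 = 578$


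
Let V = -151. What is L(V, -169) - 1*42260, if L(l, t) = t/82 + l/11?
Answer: -38132761/902 ≈ -42276.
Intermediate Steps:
L(l, t) = l/11 + t/82 (L(l, t) = t*(1/82) + l*(1/11) = t/82 + l/11 = l/11 + t/82)
L(V, -169) - 1*42260 = ((1/11)*(-151) + (1/82)*(-169)) - 1*42260 = (-151/11 - 169/82) - 42260 = -14241/902 - 42260 = -38132761/902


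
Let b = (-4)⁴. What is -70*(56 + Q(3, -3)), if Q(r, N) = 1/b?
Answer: -501795/128 ≈ -3920.3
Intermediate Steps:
b = 256
Q(r, N) = 1/256
-70*(56 + Q(3, -3)) = -70*(56 + 1/256) = -70*14337/256 = -501795/128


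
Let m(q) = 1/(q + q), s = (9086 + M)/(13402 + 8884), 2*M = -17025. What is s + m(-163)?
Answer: 164675/7265236 ≈ 0.022666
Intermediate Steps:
M = -17025/2 (M = (1/2)*(-17025) = -17025/2 ≈ -8512.5)
s = 1147/44572 (s = (9086 - 17025/2)/(13402 + 8884) = (1147/2)/22286 = (1147/2)*(1/22286) = 1147/44572 ≈ 0.025734)
m(q) = 1/(2*q)
s + m(-163) = 1147/44572 + (1/2)/(-163) = 1147/44572 + (1/2)*(-1/163) = 1147/44572 - 1/326 = 164675/7265236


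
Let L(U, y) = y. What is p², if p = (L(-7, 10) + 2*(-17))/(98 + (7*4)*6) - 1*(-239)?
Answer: 1009650625/17689 ≈ 57078.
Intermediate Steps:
p = 31775/133 (p = (10 + 2*(-17))/(98 + (7*4)*6) - 1*(-239) = (10 - 34)/(98 + 28*6) + 239 = -24/(98 + 168) + 239 = -24/266 + 239 = -24*1/266 + 239 = -12/133 + 239 = 31775/133 ≈ 238.91)
p² = (31775/133)² = 1009650625/17689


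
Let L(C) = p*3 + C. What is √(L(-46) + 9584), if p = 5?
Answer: √9553 ≈ 97.740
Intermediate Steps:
L(C) = 15 + C (L(C) = 5*3 + C = 15 + C)
√(L(-46) + 9584) = √((15 - 46) + 9584) = √(-31 + 9584) = √9553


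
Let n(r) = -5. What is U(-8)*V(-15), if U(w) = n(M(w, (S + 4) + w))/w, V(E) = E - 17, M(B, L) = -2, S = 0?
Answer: -20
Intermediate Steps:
V(E) = -17 + E
U(w) = -5/w
U(-8)*V(-15) = (-5/(-8))*(-17 - 15) = -5*(-⅛)*(-32) = (5/8)*(-32) = -20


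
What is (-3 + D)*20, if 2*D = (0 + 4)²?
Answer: 100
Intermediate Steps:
D = 8 (D = (0 + 4)²/2 = (½)*4² = (½)*16 = 8)
(-3 + D)*20 = (-3 + 8)*20 = 5*20 = 100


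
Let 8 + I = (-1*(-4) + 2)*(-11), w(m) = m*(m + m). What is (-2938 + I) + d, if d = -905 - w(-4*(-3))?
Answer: -4205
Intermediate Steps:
w(m) = 2*m² (w(m) = m*(2*m) = 2*m²)
d = -1193 (d = -905 - 2*(-4*(-3))² = -905 - 2*12² = -905 - 2*144 = -905 - 1*288 = -905 - 288 = -1193)
I = -74 (I = -8 + (-1*(-4) + 2)*(-11) = -8 + (4 + 2)*(-11) = -8 + 6*(-11) = -8 - 66 = -74)
(-2938 + I) + d = (-2938 - 74) - 1193 = -3012 - 1193 = -4205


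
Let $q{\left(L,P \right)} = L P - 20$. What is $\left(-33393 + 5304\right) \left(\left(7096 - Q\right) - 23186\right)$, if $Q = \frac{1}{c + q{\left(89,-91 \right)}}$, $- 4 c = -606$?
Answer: $\frac{7201855223172}{15935} \approx 4.5195 \cdot 10^{8}$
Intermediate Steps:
$c = \frac{303}{2}$ ($c = \left(- \frac{1}{4}\right) \left(-606\right) = \frac{303}{2} \approx 151.5$)
$q{\left(L,P \right)} = -20 + L P$
$Q = - \frac{2}{15935}$ ($Q = \frac{1}{\frac{303}{2} + \left(-20 + 89 \left(-91\right)\right)} = \frac{1}{\frac{303}{2} - 8119} = \frac{1}{- \frac{15935}{2}} = - \frac{2}{15935} \approx -0.00012551$)
$\left(-33393 + 5304\right) \left(\left(7096 - Q\right) - 23186\right) = \left(-33393 + 5304\right) \left(\left(7096 - - \frac{2}{15935}\right) - 23186\right) = - 28089 \left(\left(7096 + \frac{2}{15935}\right) - 23186\right) = - 28089 \left(\frac{113074762}{15935} - 23186\right) = \left(-28089\right) \left(- \frac{256394148}{15935}\right) = \frac{7201855223172}{15935}$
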